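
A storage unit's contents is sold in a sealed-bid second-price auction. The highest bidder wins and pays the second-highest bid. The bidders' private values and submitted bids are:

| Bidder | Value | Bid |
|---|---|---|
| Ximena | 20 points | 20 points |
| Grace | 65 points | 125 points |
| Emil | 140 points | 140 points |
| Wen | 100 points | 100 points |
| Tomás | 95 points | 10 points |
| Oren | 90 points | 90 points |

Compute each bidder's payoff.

Sorted high to low: Emil 140 points, then Grace 125 points, then Wen 100 points, then Oren 90 points, then Ximena 20 points, then Tomás 10 points.
Emil has the top bid and wins; the price is the second-highest bid, 125 points.
Emil's payoff = 140 points − 125 points = 15 points. All other bidders lose, so their payoff is 0.

Payoffs: Ximena 0 points, Grace 0 points, Emil 15 points, Wen 0 points, Tomás 0 points, Oren 0 points.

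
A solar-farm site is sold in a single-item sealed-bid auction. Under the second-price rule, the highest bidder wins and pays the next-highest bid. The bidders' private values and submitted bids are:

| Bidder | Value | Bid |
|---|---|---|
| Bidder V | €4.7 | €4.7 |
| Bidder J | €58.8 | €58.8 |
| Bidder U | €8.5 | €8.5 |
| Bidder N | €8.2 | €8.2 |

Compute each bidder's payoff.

Bidder V €0.0, Bidder J €50.3, Bidder U €0.0, Bidder N €0.0.

Ranking the bids: Bidder J €58.8, then Bidder U €8.5, then Bidder N €8.2, then Bidder V €4.7.
Bidder J has the top bid and wins; the price is the second-highest bid, €8.5.
Bidder J's payoff = €58.8 − €8.5 = €50.3. All other bidders lose, so their payoff is 0.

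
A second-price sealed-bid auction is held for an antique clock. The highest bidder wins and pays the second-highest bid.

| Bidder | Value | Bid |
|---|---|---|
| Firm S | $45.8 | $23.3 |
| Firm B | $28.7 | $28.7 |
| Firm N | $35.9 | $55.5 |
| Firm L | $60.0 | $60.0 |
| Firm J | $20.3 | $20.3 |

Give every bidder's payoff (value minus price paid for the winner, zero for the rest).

Firm S $0.0, Firm B $0.0, Firm N $0.0, Firm L $4.5, Firm J $0.0.

Ordered from highest: Firm L $60.0, then Firm N $55.5, then Firm B $28.7, then Firm S $23.3, then Firm J $20.3.
Firm L has the top bid and wins; the price is the second-highest bid, $55.5.
Firm L's payoff = $60.0 − $55.5 = $4.5. All other bidders lose, so their payoff is 0.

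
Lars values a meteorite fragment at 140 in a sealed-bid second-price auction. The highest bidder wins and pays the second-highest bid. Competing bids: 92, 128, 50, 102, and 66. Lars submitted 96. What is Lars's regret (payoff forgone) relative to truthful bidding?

12

The highest competing bid is 128.
Bidding truthfully at 140: Lars has the top bid, wins, and pays the second-highest bid 128. Payoff = 140 − 128 = 12.
Bidding 96: the top bid is 128 (a rival), so Lars loses. Payoff = 0.
Regret = truthful payoff − actual payoff = 12 − 0 = 12.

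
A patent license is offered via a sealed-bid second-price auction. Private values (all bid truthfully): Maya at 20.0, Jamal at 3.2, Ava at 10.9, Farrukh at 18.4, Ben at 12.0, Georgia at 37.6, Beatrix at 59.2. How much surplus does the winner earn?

Sorted high to low: Beatrix 59.2 > Georgia 37.6 > Maya 20.0 > Farrukh 18.4 > Ben 12.0 > Ava 10.9 > Jamal 3.2.
Beatrix wins with the top bid and pays the second-highest, 37.6.
Surplus = 59.2 − 37.6 = 21.6.

Surplus = 21.6.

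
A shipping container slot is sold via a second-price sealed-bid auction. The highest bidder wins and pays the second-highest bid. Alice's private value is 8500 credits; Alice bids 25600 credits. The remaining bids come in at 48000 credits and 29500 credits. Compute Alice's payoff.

Highest competing bid: 48000 credits.
Alice's bid 25600 credits is not the highest, so Alice loses, pays nothing, and earns zero payoff.

Payoff = 0 credits.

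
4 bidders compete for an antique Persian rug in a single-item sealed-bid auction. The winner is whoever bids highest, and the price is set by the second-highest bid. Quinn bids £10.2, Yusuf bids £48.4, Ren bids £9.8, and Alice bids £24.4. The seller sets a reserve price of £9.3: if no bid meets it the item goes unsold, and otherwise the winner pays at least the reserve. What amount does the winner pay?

Ranking the bids: Yusuf £48.4; Alice £24.4; Quinn £10.2; Ren £9.8.
Yusuf has the highest bid, so Yusuf wins.
The second-highest bid is £24.4, which exceeds the reserve, so that sets the price.

£24.4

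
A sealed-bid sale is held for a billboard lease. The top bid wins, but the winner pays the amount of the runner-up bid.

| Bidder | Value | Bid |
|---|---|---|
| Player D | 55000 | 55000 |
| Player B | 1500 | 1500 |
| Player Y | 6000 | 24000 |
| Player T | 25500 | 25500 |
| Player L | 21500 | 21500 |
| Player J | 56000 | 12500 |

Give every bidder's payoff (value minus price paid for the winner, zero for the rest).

Ordered from highest: Player D 55000 > Player T 25500 > Player Y 24000 > Player L 21500 > Player J 12500 > Player B 1500.
Player D has the top bid and wins; the price is the second-highest bid, 25500.
Player D's payoff = 55000 − 25500 = 29500. All other bidders lose, so their payoff is 0.

Player D 29500, Player B 0, Player Y 0, Player T 0, Player L 0, Player J 0.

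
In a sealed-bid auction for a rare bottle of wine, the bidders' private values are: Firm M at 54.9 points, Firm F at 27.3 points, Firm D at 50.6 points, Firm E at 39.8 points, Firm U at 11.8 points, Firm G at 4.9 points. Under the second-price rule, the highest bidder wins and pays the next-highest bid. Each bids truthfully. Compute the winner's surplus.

4.3 points

Ranking the bids: Firm M 54.9 points > Firm D 50.6 points > Firm E 39.8 points > Firm F 27.3 points > Firm U 11.8 points > Firm G 4.9 points.
Firm M wins with the top bid and pays the second-highest, 50.6 points.
Surplus = 54.9 points − 50.6 points = 4.3 points.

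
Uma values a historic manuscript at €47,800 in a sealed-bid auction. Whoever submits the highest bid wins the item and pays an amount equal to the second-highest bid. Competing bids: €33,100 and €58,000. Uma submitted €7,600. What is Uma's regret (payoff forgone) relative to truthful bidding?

Payoff forgone: €0.

The highest competing bid is €58,000.
Bidding truthfully at €47,800: the top bid is €58,000 (a rival), so Uma loses. Payoff = €0.
Bidding €7,600: the top bid is €58,000 (a rival), so Uma loses. Payoff = €0.
Regret = truthful payoff − actual payoff = €0 − €0 = €0.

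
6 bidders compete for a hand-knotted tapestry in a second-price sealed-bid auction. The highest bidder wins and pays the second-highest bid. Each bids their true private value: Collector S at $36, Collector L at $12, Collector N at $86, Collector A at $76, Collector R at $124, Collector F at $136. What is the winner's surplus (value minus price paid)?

Sorted high to low: Collector F $136 > Collector R $124 > Collector N $86 > Collector A $76 > Collector S $36 > Collector L $12.
Collector F wins with the top bid and pays the second-highest, $124.
Surplus = $136 − $124 = $12.

$12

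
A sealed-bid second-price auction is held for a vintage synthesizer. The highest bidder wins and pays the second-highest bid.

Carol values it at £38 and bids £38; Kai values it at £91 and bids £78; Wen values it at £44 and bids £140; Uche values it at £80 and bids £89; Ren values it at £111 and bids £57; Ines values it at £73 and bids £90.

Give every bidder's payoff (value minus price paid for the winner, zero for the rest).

Payoffs: Carol £0, Kai £0, Wen -£46, Uche £0, Ren £0, Ines £0.

Ordered from highest: Wen £140; Ines £90; Uche £89; Kai £78; Ren £57; Carol £38.
Wen has the top bid and wins; the price is the second-highest bid, £90.
Wen's payoff = £44 − £90 = -£46. All other bidders lose, so their payoff is 0.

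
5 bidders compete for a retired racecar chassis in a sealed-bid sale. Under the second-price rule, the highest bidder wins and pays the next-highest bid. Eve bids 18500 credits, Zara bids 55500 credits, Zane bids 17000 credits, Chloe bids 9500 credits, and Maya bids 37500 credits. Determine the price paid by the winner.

Ordered from highest: Zara 55500 credits, then Maya 37500 credits, then Eve 18500 credits, then Zane 17000 credits, then Chloe 9500 credits.
Zara has the highest bid, so Zara wins.
The second-highest bid is 37500 credits, so that is what Zara pays.

The winner pays 37500 credits.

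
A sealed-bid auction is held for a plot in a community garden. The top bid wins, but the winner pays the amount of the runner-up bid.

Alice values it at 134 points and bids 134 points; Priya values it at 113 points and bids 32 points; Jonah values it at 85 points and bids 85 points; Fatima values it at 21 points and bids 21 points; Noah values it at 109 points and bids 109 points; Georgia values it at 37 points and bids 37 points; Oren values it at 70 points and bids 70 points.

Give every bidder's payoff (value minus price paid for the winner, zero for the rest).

Bids in descending order: Alice 134 points > Noah 109 points > Jonah 85 points > Oren 70 points > Georgia 37 points > Priya 32 points > Fatima 21 points.
Alice has the top bid and wins; the price is the second-highest bid, 109 points.
Alice's payoff = 134 points − 109 points = 25 points. All other bidders lose, so their payoff is 0.

Alice 25 points, Priya 0 points, Jonah 0 points, Fatima 0 points, Noah 0 points, Georgia 0 points, Oren 0 points.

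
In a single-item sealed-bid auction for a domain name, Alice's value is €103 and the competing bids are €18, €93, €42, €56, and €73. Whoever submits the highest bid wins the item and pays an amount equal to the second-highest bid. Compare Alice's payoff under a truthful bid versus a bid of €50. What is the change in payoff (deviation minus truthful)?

The highest competing bid is €93.
Bidding truthfully at €103: Alice has the top bid, wins, and pays the second-highest bid €93. Payoff = €103 − €93 = €10.
Bidding €50: the top bid is €93 (a rival), so Alice loses. Payoff = €0.
Change = €0 − €10 = -€10.

Payoff change: -€10.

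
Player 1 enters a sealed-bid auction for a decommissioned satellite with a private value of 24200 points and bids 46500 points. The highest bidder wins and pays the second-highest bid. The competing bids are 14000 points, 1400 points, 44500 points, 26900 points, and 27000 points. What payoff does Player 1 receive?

Highest competing bid: 44500 points.
Player 1's bid 46500 points is the highest overall, so Player 1 wins and pays the second-highest bid, 44500 points.
Payoff = value − price = 24200 points − 44500 points = -20300 points.

Payoff = -20300 points.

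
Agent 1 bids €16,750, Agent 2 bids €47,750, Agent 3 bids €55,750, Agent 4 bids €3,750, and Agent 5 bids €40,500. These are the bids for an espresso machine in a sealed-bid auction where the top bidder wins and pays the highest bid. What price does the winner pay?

Price paid: €55,750.

Sorted high to low: Agent 3 €55,750; Agent 2 €47,750; Agent 5 €40,500; Agent 1 €16,750; Agent 4 €3,750.
Agent 3 is the highest bidder, so Agent 3 wins.
Under the first-price rule, the price is the highest bid: €55,750.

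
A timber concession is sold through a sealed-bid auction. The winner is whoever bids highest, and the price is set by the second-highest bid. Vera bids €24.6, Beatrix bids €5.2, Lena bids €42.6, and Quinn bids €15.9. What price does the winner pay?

Price paid: €24.6.

Ordered from highest: Lena €42.6; Vera €24.6; Quinn €15.9; Beatrix €5.2.
Lena has the highest bid, so Lena wins.
The second-highest bid is €24.6, so that is what Lena pays.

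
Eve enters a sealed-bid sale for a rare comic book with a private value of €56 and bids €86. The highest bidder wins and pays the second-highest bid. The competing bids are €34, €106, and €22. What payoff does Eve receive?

Payoff = €0.

Highest competing bid: €106.
Eve's bid €86 is not the highest, so Eve loses, pays nothing, and earns zero payoff.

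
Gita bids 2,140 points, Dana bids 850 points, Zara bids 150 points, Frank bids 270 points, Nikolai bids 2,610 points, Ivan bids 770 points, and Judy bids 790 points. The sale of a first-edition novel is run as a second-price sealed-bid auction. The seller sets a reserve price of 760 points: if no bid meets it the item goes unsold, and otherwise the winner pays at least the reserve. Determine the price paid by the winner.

Price paid: 2,140 points.

Ordered from highest: Nikolai 2,610 points > Gita 2,140 points > Dana 850 points > Judy 790 points > Ivan 770 points > Frank 270 points > Zara 150 points.
Nikolai has the highest bid, so Nikolai wins.
The second-highest bid is 2,140 points, which exceeds the reserve, so that sets the price.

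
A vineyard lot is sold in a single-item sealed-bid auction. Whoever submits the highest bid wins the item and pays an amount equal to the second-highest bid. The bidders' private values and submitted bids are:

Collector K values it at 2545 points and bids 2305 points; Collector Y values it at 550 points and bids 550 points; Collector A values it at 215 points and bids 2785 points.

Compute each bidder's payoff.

Collector K 0 points, Collector Y 0 points, Collector A -2090 points.

Ordered from highest: Collector A 2785 points > Collector K 2305 points > Collector Y 550 points.
Collector A has the top bid and wins; the price is the second-highest bid, 2305 points.
Collector A's payoff = 215 points − 2305 points = -2090 points. All other bidders lose, so their payoff is 0.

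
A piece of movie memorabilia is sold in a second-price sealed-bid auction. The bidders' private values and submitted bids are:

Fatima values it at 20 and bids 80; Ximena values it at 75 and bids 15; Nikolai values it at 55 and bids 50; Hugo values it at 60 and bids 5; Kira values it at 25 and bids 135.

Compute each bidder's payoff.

Sorted high to low: Kira 135 > Fatima 80 > Nikolai 50 > Ximena 15 > Hugo 5.
Kira has the top bid and wins; the price is the second-highest bid, 80.
Kira's payoff = 25 − 80 = -55. All other bidders lose, so their payoff is 0.

Payoffs: Fatima 0, Ximena 0, Nikolai 0, Hugo 0, Kira -55.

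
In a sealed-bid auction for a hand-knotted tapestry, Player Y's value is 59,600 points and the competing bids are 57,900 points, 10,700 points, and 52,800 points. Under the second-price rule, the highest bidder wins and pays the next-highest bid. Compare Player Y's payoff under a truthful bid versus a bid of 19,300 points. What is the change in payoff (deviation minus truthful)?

-1,700 points

The highest competing bid is 57,900 points.
Bidding truthfully at 59,600 points: Player Y has the top bid, wins, and pays the second-highest bid 57,900 points. Payoff = 59,600 points − 57,900 points = 1,700 points.
Bidding 19,300 points: the top bid is 57,900 points (a rival), so Player Y loses. Payoff = 0 points.
Change = 0 points − 1,700 points = -1,700 points.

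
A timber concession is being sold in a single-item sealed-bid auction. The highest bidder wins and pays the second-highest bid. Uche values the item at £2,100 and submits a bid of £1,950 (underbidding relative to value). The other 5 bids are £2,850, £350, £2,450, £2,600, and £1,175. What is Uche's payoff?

Uche's payoff: £0.

Highest competing bid: £2,850.
Uche's bid £1,950 is not the highest, so Uche loses, pays nothing, and earns zero payoff.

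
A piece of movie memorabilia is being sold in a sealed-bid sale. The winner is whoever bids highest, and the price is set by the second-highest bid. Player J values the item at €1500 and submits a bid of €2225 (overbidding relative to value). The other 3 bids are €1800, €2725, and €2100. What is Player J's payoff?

Payoff = €0.

Highest competing bid: €2725.
Player J's bid €2225 is not the highest, so Player J loses, pays nothing, and earns zero payoff.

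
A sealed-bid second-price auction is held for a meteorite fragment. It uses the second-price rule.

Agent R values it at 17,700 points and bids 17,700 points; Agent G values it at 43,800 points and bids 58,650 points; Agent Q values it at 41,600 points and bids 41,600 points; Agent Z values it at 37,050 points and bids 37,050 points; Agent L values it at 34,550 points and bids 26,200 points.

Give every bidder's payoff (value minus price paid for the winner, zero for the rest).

Agent R 0 points, Agent G 2,200 points, Agent Q 0 points, Agent Z 0 points, Agent L 0 points.

Ranking the bids: Agent G 58,650 points, then Agent Q 41,600 points, then Agent Z 37,050 points, then Agent L 26,200 points, then Agent R 17,700 points.
Agent G has the top bid and wins; the price is the second-highest bid, 41,600 points.
Agent G's payoff = 43,800 points − 41,600 points = 2,200 points. All other bidders lose, so their payoff is 0.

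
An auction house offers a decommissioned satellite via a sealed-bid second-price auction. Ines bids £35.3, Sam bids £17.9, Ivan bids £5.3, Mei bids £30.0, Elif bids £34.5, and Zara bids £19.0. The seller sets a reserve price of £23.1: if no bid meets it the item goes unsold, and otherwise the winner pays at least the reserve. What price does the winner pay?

Sorted high to low: Ines £35.3, then Elif £34.5, then Mei £30.0, then Zara £19.0, then Sam £17.9, then Ivan £5.3.
Ines has the highest bid, so Ines wins.
The second-highest bid is £34.5, which exceeds the reserve, so that sets the price.

£34.5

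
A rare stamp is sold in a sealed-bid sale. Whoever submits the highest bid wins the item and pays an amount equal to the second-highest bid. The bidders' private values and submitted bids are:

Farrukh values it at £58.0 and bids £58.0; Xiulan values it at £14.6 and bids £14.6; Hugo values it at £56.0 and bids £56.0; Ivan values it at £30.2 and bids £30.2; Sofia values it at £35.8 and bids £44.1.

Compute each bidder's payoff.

Ordered from highest: Farrukh £58.0 > Hugo £56.0 > Sofia £44.1 > Ivan £30.2 > Xiulan £14.6.
Farrukh has the top bid and wins; the price is the second-highest bid, £56.0.
Farrukh's payoff = £58.0 − £56.0 = £2.0. All other bidders lose, so their payoff is 0.

Payoffs: Farrukh £2.0, Xiulan £0.0, Hugo £0.0, Ivan £0.0, Sofia £0.0.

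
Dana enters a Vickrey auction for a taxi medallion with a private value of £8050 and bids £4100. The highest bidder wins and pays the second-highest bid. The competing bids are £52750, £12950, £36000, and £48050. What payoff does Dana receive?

Highest competing bid: £52750.
Dana's bid £4100 is not the highest, so Dana loses, pays nothing, and earns zero payoff.

Dana's payoff: £0.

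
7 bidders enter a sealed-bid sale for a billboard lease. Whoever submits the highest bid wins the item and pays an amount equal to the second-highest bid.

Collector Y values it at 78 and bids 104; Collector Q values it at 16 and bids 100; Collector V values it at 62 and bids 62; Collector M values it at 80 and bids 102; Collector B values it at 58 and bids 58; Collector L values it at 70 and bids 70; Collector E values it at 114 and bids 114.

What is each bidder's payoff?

Collector Y 0, Collector Q 0, Collector V 0, Collector M 0, Collector B 0, Collector L 0, Collector E 10.

Bids in descending order: Collector E 114 > Collector Y 104 > Collector M 102 > Collector Q 100 > Collector L 70 > Collector V 62 > Collector B 58.
Collector E has the top bid and wins; the price is the second-highest bid, 104.
Collector E's payoff = 114 − 104 = 10. All other bidders lose, so their payoff is 0.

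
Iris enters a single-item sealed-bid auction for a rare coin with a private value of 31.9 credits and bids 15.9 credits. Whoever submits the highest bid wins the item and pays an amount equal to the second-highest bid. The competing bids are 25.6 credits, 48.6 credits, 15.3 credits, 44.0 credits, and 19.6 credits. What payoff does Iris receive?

Highest competing bid: 48.6 credits.
Iris's bid 15.9 credits is not the highest, so Iris loses, pays nothing, and earns zero payoff.

Iris's payoff: 0.0 credits.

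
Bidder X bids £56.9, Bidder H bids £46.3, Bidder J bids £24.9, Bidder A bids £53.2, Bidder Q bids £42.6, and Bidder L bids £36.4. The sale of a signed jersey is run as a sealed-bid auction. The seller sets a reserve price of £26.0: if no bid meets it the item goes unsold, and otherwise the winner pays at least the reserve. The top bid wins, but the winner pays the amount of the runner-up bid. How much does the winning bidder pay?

Ranking the bids: Bidder X £56.9, then Bidder A £53.2, then Bidder H £46.3, then Bidder Q £42.6, then Bidder L £36.4, then Bidder J £24.9.
Bidder X has the highest bid, so Bidder X wins.
The second-highest bid is £53.2, which exceeds the reserve, so that sets the price.

£53.2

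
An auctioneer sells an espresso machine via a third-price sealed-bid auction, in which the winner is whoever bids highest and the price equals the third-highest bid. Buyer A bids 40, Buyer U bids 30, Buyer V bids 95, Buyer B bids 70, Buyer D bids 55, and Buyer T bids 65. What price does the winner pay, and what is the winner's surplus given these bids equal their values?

Ranking the bids: Buyer V 95, then Buyer B 70, then Buyer T 65, then Buyer D 55, then Buyer A 40, then Buyer U 30.
Buyer V is the highest bidder, so Buyer V wins.
Under the third-price rule, the price is the third-highest bid: 65.
Surplus = 95 − 65 = 30.

The winner pays 65 for a surplus of 30.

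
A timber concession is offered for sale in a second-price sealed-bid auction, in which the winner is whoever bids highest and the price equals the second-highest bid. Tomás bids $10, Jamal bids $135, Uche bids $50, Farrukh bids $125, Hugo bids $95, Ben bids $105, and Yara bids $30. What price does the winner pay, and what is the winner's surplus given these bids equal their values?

Price $125; surplus $10.

Ordered from highest: Jamal $135 > Farrukh $125 > Ben $105 > Hugo $95 > Uche $50 > Yara $30 > Tomás $10.
Jamal is the highest bidder, so Jamal wins.
Under the second-price rule, the price is the second-highest bid: $125.
Surplus = $135 − $125 = $10.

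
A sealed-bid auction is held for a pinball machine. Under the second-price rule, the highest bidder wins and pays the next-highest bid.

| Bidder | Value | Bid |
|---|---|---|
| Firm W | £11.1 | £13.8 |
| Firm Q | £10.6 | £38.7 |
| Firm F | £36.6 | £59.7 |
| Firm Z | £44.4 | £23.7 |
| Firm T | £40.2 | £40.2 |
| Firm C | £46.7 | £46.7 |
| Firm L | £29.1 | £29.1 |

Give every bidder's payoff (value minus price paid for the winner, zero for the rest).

Sorted high to low: Firm F £59.7 > Firm C £46.7 > Firm T £40.2 > Firm Q £38.7 > Firm L £29.1 > Firm Z £23.7 > Firm W £13.8.
Firm F has the top bid and wins; the price is the second-highest bid, £46.7.
Firm F's payoff = £36.6 − £46.7 = -£10.1. All other bidders lose, so their payoff is 0.

Payoffs: Firm W £0.0, Firm Q £0.0, Firm F -£10.1, Firm Z £0.0, Firm T £0.0, Firm C £0.0, Firm L £0.0.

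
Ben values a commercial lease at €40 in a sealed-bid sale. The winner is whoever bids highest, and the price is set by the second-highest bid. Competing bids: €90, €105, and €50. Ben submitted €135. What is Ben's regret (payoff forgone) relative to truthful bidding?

The highest competing bid is €105.
Bidding truthfully at €40: the top bid is €105 (a rival), so Ben loses. Payoff = €0.
Bidding €135: Ben has the top bid, wins, and pays the second-highest bid €105. Payoff = €40 − €105 = -€65.
Regret = truthful payoff − actual payoff = €0 − -€65 = €65.
Deviating from a truthful bid can only lose payoff in a second-price auction — never gain.

Payoff forgone: €65.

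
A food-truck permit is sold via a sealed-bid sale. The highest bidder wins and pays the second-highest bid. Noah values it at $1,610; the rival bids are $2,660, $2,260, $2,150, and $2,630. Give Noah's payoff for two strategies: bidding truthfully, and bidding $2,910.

The highest competing bid is $2,660.
Bidding truthfully at $1,610: the top bid is $2,660 (a rival), so Noah loses. Payoff = $0.
Bidding $2,910: Noah has the top bid, wins, and pays the second-highest bid $2,660. Payoff = $1,610 − $2,660 = -$1,050.
Deviating from a truthful bid can only lose payoff in a second-price auction — never gain.

(a) $0  (b) -$1,050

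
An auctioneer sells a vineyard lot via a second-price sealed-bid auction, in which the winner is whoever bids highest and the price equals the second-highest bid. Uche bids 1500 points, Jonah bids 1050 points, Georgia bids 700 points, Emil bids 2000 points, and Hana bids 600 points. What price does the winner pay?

The winner pays 1500 points.

Bids in descending order: Emil 2000 points, then Uche 1500 points, then Jonah 1050 points, then Georgia 700 points, then Hana 600 points.
Emil is the highest bidder, so Emil wins.
Under the second-price rule, the price is the second-highest bid: 1500 points.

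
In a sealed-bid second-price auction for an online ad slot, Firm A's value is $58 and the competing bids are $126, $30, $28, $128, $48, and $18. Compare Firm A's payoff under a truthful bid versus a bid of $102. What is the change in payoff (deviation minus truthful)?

$0

The highest competing bid is $128.
Bidding truthfully at $58: the top bid is $128 (a rival), so Firm A loses. Payoff = $0.
Bidding $102: the top bid is $128 (a rival), so Firm A loses. Payoff = $0.
Change = $0 − $0 = $0.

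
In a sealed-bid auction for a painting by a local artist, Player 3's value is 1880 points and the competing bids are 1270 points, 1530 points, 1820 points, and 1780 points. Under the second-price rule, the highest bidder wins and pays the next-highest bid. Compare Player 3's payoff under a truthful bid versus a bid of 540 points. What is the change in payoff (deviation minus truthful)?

Change in payoff: -60 points.

The highest competing bid is 1820 points.
Bidding truthfully at 1880 points: Player 3 has the top bid, wins, and pays the second-highest bid 1820 points. Payoff = 1880 points − 1820 points = 60 points.
Bidding 540 points: the top bid is 1820 points (a rival), so Player 3 loses. Payoff = 0 points.
Change = 0 points − 60 points = -60 points.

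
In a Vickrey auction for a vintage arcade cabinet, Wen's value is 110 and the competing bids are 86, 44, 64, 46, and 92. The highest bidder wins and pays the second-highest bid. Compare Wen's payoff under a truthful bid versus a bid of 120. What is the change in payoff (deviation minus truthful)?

Change in payoff: 0.

The highest competing bid is 92.
Bidding truthfully at 110: Wen has the top bid, wins, and pays the second-highest bid 92. Payoff = 110 − 92 = 18.
Bidding 120: Wen has the top bid, wins, and pays the second-highest bid 92. Payoff = 110 − 92 = 18.
Change = 18 − 18 = 0.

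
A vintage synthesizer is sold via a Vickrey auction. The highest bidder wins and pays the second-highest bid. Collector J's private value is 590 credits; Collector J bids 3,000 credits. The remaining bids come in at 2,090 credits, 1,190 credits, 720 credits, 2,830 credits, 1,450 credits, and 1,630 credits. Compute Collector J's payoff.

Highest competing bid: 2,830 credits.
Collector J's bid 3,000 credits is the highest overall, so Collector J wins and pays the second-highest bid, 2,830 credits.
Payoff = value − price = 590 credits − 2,830 credits = -2,240 credits.

-2,240 credits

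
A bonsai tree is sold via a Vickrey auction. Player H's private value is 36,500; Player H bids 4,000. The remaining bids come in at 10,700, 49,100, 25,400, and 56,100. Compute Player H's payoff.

Payoff = 0.

Highest competing bid: 56,100.
Player H's bid 4,000 is not the highest, so Player H loses, pays nothing, and earns zero payoff.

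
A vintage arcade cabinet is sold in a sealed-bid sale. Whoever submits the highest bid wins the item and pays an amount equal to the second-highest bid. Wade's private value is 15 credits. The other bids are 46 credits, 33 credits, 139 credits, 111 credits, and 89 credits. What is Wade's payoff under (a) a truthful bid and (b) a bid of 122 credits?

(a) 0 credits  (b) 0 credits

The highest competing bid is 139 credits.
Bidding truthfully at 15 credits: the top bid is 139 credits (a rival), so Wade loses. Payoff = 0 credits.
Bidding 122 credits: the top bid is 139 credits (a rival), so Wade loses. Payoff = 0 credits.
The bid only affects whether you win, not the price — here both bids land on the same side of the top rival bid, so the deviation is payoff-neutral.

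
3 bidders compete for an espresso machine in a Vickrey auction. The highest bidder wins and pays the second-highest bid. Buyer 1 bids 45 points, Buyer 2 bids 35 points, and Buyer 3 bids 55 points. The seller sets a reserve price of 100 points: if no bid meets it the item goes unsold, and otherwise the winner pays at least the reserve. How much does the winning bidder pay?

unsold

Sorted high to low: Buyer 3 55 points; Buyer 1 45 points; Buyer 2 35 points.
The top bid 55 points is below the reserve 100 points, so the item goes unsold and nothing is paid.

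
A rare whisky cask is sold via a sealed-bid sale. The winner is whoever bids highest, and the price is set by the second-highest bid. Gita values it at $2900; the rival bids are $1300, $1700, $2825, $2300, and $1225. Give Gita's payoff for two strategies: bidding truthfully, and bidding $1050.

The highest competing bid is $2825.
Bidding truthfully at $2900: Gita has the top bid, wins, and pays the second-highest bid $2825. Payoff = $2900 − $2825 = $75.
Bidding $1050: the top bid is $2825 (a rival), so Gita loses. Payoff = $0.
This is the dominant-strategy logic: truthful bidding weakly beats any alternative.

Truthful: $75; alternative: $0.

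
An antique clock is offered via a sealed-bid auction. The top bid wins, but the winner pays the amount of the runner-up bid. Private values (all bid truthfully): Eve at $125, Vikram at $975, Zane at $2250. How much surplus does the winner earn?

Ordered from highest: Zane $2250; Vikram $975; Eve $125.
Zane wins with the top bid and pays the second-highest, $975.
Surplus = $2250 − $975 = $1275.

Surplus = $1275.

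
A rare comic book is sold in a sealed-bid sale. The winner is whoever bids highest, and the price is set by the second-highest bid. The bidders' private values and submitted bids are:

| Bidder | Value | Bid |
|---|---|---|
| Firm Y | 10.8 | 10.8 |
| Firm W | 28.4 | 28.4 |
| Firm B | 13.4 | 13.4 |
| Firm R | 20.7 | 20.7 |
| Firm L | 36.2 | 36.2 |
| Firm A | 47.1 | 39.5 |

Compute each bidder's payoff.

Ranking the bids: Firm A 39.5, then Firm L 36.2, then Firm W 28.4, then Firm R 20.7, then Firm B 13.4, then Firm Y 10.8.
Firm A has the top bid and wins; the price is the second-highest bid, 36.2.
Firm A's payoff = 47.1 − 36.2 = 10.9. All other bidders lose, so their payoff is 0.

Payoffs: Firm Y 0.0, Firm W 0.0, Firm B 0.0, Firm R 0.0, Firm L 0.0, Firm A 10.9.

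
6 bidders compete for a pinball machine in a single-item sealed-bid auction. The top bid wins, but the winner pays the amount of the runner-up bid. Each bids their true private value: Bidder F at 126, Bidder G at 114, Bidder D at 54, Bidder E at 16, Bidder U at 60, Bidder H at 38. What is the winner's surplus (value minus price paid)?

Ranking the bids: Bidder F 126, then Bidder G 114, then Bidder U 60, then Bidder D 54, then Bidder H 38, then Bidder E 16.
Bidder F wins with the top bid and pays the second-highest, 114.
Surplus = 126 − 114 = 12.

Surplus = 12.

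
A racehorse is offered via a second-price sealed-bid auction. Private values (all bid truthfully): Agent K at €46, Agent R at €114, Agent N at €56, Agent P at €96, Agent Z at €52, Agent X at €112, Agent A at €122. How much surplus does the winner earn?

Winner's surplus: €8.

Bids in descending order: Agent A €122 > Agent R €114 > Agent X €112 > Agent P €96 > Agent N €56 > Agent Z €52 > Agent K €46.
Agent A wins with the top bid and pays the second-highest, €114.
Surplus = €122 − €114 = €8.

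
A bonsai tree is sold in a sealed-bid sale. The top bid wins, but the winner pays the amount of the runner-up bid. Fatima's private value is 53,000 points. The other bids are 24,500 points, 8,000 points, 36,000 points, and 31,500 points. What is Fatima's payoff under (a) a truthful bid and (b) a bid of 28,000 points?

The highest competing bid is 36,000 points.
Bidding truthfully at 53,000 points: Fatima has the top bid, wins, and pays the second-highest bid 36,000 points. Payoff = 53,000 points − 36,000 points = 17,000 points.
Bidding 28,000 points: the top bid is 36,000 points (a rival), so Fatima loses. Payoff = 0 points.
Deviating from a truthful bid can only lose payoff in a second-price auction — never gain.

Truthful: 17,000 points; alternative: 0 points.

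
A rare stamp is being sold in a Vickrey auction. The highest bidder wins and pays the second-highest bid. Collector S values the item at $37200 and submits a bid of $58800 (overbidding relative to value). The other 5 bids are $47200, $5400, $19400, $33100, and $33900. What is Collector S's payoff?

Highest competing bid: $47200.
Collector S's bid $58800 is the highest overall, so Collector S wins and pays the second-highest bid, $47200.
Payoff = value − price = $37200 − $47200 = -$10000.
Overbidding won the item at a price above value — truthful bidding would have avoided this loss.

Payoff = -$10000.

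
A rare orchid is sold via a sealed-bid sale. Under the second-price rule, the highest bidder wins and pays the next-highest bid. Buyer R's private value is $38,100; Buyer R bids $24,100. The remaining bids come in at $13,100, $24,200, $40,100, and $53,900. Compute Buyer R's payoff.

Highest competing bid: $53,900.
Buyer R's bid $24,100 is not the highest, so Buyer R loses, pays nothing, and earns zero payoff.

$0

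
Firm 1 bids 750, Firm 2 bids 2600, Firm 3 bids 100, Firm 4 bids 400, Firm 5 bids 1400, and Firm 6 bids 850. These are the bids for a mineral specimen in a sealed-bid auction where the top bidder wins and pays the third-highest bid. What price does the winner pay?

Bids in descending order: Firm 2 2600; Firm 5 1400; Firm 6 850; Firm 1 750; Firm 4 400; Firm 3 100.
Firm 2 is the highest bidder, so Firm 2 wins.
Under the third-price rule, the price is the third-highest bid: 850.

850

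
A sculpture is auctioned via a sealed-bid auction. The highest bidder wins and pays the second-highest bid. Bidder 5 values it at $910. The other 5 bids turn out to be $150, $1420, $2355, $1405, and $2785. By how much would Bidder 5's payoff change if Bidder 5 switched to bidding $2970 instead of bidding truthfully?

The highest competing bid is $2785.
Bidding truthfully at $910: the top bid is $2785 (a rival), so Bidder 5 loses. Payoff = $0.
Bidding $2970: Bidder 5 has the top bid, wins, and pays the second-highest bid $2785. Payoff = $910 − $2785 = -$1875.
Change = -$1875 − $0 = -$1875.
Deviating from a truthful bid can only lose payoff in a second-price auction — never gain.

-$1875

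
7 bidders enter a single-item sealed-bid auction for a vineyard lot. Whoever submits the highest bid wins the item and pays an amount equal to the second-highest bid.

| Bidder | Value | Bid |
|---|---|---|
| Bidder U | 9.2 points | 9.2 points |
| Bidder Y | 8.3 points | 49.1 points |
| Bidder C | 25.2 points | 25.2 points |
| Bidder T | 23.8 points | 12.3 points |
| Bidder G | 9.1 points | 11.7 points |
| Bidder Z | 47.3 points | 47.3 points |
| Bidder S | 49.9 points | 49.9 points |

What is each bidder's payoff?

Sorted high to low: Bidder S 49.9 points > Bidder Y 49.1 points > Bidder Z 47.3 points > Bidder C 25.2 points > Bidder T 12.3 points > Bidder G 11.7 points > Bidder U 9.2 points.
Bidder S has the top bid and wins; the price is the second-highest bid, 49.1 points.
Bidder S's payoff = 49.9 points − 49.1 points = 0.8 points. All other bidders lose, so their payoff is 0.

Bidder U 0.0 points, Bidder Y 0.0 points, Bidder C 0.0 points, Bidder T 0.0 points, Bidder G 0.0 points, Bidder Z 0.0 points, Bidder S 0.8 points.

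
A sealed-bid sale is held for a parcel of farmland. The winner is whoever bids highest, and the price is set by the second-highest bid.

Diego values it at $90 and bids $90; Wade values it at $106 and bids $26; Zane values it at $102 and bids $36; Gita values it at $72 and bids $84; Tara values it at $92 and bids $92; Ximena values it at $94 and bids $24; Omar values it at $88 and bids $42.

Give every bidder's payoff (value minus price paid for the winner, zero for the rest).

Ranking the bids: Tara $92 > Diego $90 > Gita $84 > Omar $42 > Zane $36 > Wade $26 > Ximena $24.
Tara has the top bid and wins; the price is the second-highest bid, $90.
Tara's payoff = $92 − $90 = $2. All other bidders lose, so their payoff is 0.

Payoffs: Diego $0, Wade $0, Zane $0, Gita $0, Tara $2, Ximena $0, Omar $0.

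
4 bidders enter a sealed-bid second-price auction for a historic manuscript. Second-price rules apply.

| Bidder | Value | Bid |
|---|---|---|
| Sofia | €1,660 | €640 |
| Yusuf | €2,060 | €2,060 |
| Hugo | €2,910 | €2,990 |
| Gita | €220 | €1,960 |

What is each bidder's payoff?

Ordered from highest: Hugo €2,990 > Yusuf €2,060 > Gita €1,960 > Sofia €640.
Hugo has the top bid and wins; the price is the second-highest bid, €2,060.
Hugo's payoff = €2,910 − €2,060 = €850. All other bidders lose, so their payoff is 0.

Payoffs: Sofia €0, Yusuf €0, Hugo €850, Gita €0.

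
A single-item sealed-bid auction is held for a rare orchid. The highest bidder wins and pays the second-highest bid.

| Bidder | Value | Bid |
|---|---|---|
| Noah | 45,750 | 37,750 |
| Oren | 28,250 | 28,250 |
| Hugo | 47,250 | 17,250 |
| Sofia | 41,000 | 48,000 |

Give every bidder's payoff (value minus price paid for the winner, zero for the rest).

Noah 0, Oren 0, Hugo 0, Sofia 3,250.

Ordered from highest: Sofia 48,000, then Noah 37,750, then Oren 28,250, then Hugo 17,250.
Sofia has the top bid and wins; the price is the second-highest bid, 37,750.
Sofia's payoff = 41,000 − 37,750 = 3,250. All other bidders lose, so their payoff is 0.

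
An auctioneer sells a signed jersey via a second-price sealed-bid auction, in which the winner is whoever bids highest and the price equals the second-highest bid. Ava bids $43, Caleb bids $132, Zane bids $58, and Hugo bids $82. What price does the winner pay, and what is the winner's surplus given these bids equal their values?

Ordered from highest: Caleb $132, then Hugo $82, then Zane $58, then Ava $43.
Caleb is the highest bidder, so Caleb wins.
Under the second-price rule, the price is the second-highest bid: $82.
Surplus = $132 − $82 = $50.

Price $82; surplus $50.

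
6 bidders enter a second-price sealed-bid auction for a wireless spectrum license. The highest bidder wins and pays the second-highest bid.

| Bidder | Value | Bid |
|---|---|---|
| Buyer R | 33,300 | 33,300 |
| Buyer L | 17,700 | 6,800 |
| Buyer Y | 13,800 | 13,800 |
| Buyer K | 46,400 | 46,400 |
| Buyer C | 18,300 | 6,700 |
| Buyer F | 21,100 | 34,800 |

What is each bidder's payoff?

Payoffs: Buyer R 0, Buyer L 0, Buyer Y 0, Buyer K 11,600, Buyer C 0, Buyer F 0.

Ordered from highest: Buyer K 46,400; Buyer F 34,800; Buyer R 33,300; Buyer Y 13,800; Buyer L 6,800; Buyer C 6,700.
Buyer K has the top bid and wins; the price is the second-highest bid, 34,800.
Buyer K's payoff = 46,400 − 34,800 = 11,600. All other bidders lose, so their payoff is 0.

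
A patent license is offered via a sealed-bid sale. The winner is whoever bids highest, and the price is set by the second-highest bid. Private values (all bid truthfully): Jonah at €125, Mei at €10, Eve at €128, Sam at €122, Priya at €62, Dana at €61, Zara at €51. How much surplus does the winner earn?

Winner's surplus: €3.

Ordered from highest: Eve €128; Jonah €125; Sam €122; Priya €62; Dana €61; Zara €51; Mei €10.
Eve wins with the top bid and pays the second-highest, €125.
Surplus = €128 − €125 = €3.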